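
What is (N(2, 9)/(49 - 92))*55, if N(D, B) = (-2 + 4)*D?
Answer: -220/43 ≈ -5.1163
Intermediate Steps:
N(D, B) = 2*D
(N(2, 9)/(49 - 92))*55 = ((2*2)/(49 - 92))*55 = (4/(-43))*55 = (4*(-1/43))*55 = -4/43*55 = -220/43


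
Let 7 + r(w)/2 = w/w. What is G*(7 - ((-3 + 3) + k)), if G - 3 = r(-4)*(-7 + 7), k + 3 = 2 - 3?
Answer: 33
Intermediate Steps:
k = -4 (k = -3 + (2 - 3) = -3 - 1 = -4)
r(w) = -12 (r(w) = -14 + 2*(w/w) = -14 + 2*1 = -14 + 2 = -12)
G = 3 (G = 3 - 12*(-7 + 7) = 3 - 12*0 = 3 + 0 = 3)
G*(7 - ((-3 + 3) + k)) = 3*(7 - ((-3 + 3) - 4)) = 3*(7 - (0 - 4)) = 3*(7 - 1*(-4)) = 3*(7 + 4) = 3*11 = 33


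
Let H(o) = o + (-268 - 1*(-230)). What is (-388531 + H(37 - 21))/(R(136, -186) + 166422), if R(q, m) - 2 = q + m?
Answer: -388553/166374 ≈ -2.3354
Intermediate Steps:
R(q, m) = 2 + m + q (R(q, m) = 2 + (q + m) = 2 + (m + q) = 2 + m + q)
H(o) = -38 + o (H(o) = o + (-268 + 230) = o - 38 = -38 + o)
(-388531 + H(37 - 21))/(R(136, -186) + 166422) = (-388531 + (-38 + (37 - 21)))/((2 - 186 + 136) + 166422) = (-388531 + (-38 + 16))/(-48 + 166422) = (-388531 - 22)/166374 = -388553*1/166374 = -388553/166374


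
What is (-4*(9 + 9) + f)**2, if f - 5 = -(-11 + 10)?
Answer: 4356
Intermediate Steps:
f = 6 (f = 5 - (-11 + 10) = 5 - 1*(-1) = 5 + 1 = 6)
(-4*(9 + 9) + f)**2 = (-4*(9 + 9) + 6)**2 = (-4*18 + 6)**2 = (-72 + 6)**2 = (-66)**2 = 4356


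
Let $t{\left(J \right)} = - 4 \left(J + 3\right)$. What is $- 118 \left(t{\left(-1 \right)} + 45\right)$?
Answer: $-4366$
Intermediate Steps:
$t{\left(J \right)} = -12 - 4 J$ ($t{\left(J \right)} = - 4 \left(3 + J\right) = -12 - 4 J$)
$- 118 \left(t{\left(-1 \right)} + 45\right) = - 118 \left(\left(-12 - -4\right) + 45\right) = - 118 \left(\left(-12 + 4\right) + 45\right) = - 118 \left(-8 + 45\right) = \left(-118\right) 37 = -4366$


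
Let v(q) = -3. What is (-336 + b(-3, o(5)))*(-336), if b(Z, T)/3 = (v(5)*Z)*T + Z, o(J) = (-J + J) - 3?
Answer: 143136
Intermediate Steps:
o(J) = -3 (o(J) = 0 - 3 = -3)
b(Z, T) = 3*Z - 9*T*Z (b(Z, T) = 3*((-3*Z)*T + Z) = 3*(-3*T*Z + Z) = 3*(Z - 3*T*Z) = 3*Z - 9*T*Z)
(-336 + b(-3, o(5)))*(-336) = (-336 + 3*(-3)*(1 - 3*(-3)))*(-336) = (-336 + 3*(-3)*(1 + 9))*(-336) = (-336 + 3*(-3)*10)*(-336) = (-336 - 90)*(-336) = -426*(-336) = 143136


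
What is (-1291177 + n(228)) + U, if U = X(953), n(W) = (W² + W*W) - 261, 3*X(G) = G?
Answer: -3561457/3 ≈ -1.1872e+6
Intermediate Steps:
X(G) = G/3
n(W) = -261 + 2*W² (n(W) = (W² + W²) - 261 = 2*W² - 261 = -261 + 2*W²)
U = 953/3 (U = (⅓)*953 = 953/3 ≈ 317.67)
(-1291177 + n(228)) + U = (-1291177 + (-261 + 2*228²)) + 953/3 = (-1291177 + (-261 + 2*51984)) + 953/3 = (-1291177 + (-261 + 103968)) + 953/3 = (-1291177 + 103707) + 953/3 = -1187470 + 953/3 = -3561457/3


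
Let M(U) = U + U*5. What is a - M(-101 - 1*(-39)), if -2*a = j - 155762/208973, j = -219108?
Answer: 22971643879/208973 ≈ 1.0993e+5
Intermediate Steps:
M(U) = 6*U (M(U) = U + 5*U = 6*U)
a = 22893905923/208973 (a = -(-219108 - 155762/208973)/2 = -1/2*(-45787811846/208973) = 22893905923/208973 ≈ 1.0955e+5)
a - M(-101 - 1*(-39)) = 22893905923/208973 - 6*(-101 - 1*(-39)) = 22893905923/208973 - 6*(-101 + 39) = 22893905923/208973 - 6*(-62) = 22893905923/208973 - 1*(-372) = 22893905923/208973 + 372 = 22971643879/208973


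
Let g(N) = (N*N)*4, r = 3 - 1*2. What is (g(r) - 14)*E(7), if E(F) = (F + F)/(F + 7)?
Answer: -10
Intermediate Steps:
E(F) = 2*F/(7 + F) (E(F) = (2*F)/(7 + F) = 2*F/(7 + F))
r = 1 (r = 3 - 2 = 1)
g(N) = 4*N² (g(N) = N²*4 = 4*N²)
(g(r) - 14)*E(7) = (4*1² - 14)*(2*7/(7 + 7)) = (4*1 - 14)*(2*7/14) = (4 - 14)*(2*7*(1/14)) = -10*1 = -10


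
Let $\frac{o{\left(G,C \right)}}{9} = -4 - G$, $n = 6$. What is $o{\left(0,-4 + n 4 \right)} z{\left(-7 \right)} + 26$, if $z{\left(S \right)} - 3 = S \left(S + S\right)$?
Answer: $-3610$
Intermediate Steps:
$z{\left(S \right)} = 3 + 2 S^{2}$ ($z{\left(S \right)} = 3 + S \left(S + S\right) = 3 + S 2 S = 3 + 2 S^{2}$)
$o{\left(G,C \right)} = -36 - 9 G$ ($o{\left(G,C \right)} = 9 \left(-4 - G\right) = -36 - 9 G$)
$o{\left(0,-4 + n 4 \right)} z{\left(-7 \right)} + 26 = \left(-36 - 0\right) \left(3 + 2 \left(-7\right)^{2}\right) + 26 = \left(-36 + 0\right) \left(3 + 2 \cdot 49\right) + 26 = - 36 \left(3 + 98\right) + 26 = \left(-36\right) 101 + 26 = -3636 + 26 = -3610$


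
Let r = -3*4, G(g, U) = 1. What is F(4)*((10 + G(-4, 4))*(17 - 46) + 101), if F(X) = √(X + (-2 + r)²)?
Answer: -2180*√2 ≈ -3083.0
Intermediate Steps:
r = -12
F(X) = √(196 + X) (F(X) = √(X + (-2 - 12)²) = √(X + (-14)²) = √(X + 196) = √(196 + X))
F(4)*((10 + G(-4, 4))*(17 - 46) + 101) = √(196 + 4)*((10 + 1)*(17 - 46) + 101) = √200*(11*(-29) + 101) = (10*√2)*(-319 + 101) = (10*√2)*(-218) = -2180*√2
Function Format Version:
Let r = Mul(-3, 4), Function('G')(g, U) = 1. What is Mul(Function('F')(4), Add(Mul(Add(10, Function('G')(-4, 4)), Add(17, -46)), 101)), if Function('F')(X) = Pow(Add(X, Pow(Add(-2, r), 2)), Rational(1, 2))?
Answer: Mul(-2180, Pow(2, Rational(1, 2))) ≈ -3083.0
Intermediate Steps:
r = -12
Function('F')(X) = Pow(Add(196, X), Rational(1, 2)) (Function('F')(X) = Pow(Add(X, Pow(Add(-2, -12), 2)), Rational(1, 2)) = Pow(Add(X, Pow(-14, 2)), Rational(1, 2)) = Pow(Add(X, 196), Rational(1, 2)) = Pow(Add(196, X), Rational(1, 2)))
Mul(Function('F')(4), Add(Mul(Add(10, Function('G')(-4, 4)), Add(17, -46)), 101)) = Mul(Pow(Add(196, 4), Rational(1, 2)), Add(Mul(Add(10, 1), Add(17, -46)), 101)) = Mul(Pow(200, Rational(1, 2)), Add(Mul(11, -29), 101)) = Mul(Mul(10, Pow(2, Rational(1, 2))), Add(-319, 101)) = Mul(Mul(10, Pow(2, Rational(1, 2))), -218) = Mul(-2180, Pow(2, Rational(1, 2)))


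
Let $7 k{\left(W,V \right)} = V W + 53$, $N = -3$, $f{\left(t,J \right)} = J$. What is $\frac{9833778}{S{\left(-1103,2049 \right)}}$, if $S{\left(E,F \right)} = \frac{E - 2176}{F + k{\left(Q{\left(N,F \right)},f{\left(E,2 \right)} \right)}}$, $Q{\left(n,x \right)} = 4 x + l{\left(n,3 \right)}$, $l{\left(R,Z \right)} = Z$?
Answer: $- \frac{100940453244}{7651} \approx -1.3193 \cdot 10^{7}$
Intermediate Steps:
$Q{\left(n,x \right)} = 3 + 4 x$ ($Q{\left(n,x \right)} = 4 x + 3 = 3 + 4 x$)
$k{\left(W,V \right)} = \frac{53}{7} + \frac{V W}{7}$ ($k{\left(W,V \right)} = \frac{V W + 53}{7} = \frac{53 + V W}{7} = \frac{53}{7} + \frac{V W}{7}$)
$S{\left(E,F \right)} = \frac{-2176 + E}{\frac{59}{7} + \frac{15 F}{7}}$ ($S{\left(E,F \right)} = \frac{E - 2176}{F + \left(\frac{53}{7} + \frac{1}{7} \cdot 2 \left(3 + 4 F\right)\right)} = \frac{-2176 + E}{F + \left(\frac{53}{7} + \left(\frac{6}{7} + \frac{8 F}{7}\right)\right)} = \frac{-2176 + E}{F + \left(\frac{59}{7} + \frac{8 F}{7}\right)} = \frac{-2176 + E}{\frac{59}{7} + \frac{15 F}{7}}$)
$\frac{9833778}{S{\left(-1103,2049 \right)}} = \frac{9833778}{7 \frac{1}{59 + 15 \cdot 2049} \left(-2176 - 1103\right)} = \frac{9833778}{7 \frac{1}{59 + 30735} \left(-3279\right)} = \frac{9833778}{7 \cdot \frac{1}{30794} \left(-3279\right)} = \frac{9833778}{- \frac{22953}{30794}} = 9833778 \left(- \frac{30794}{22953}\right) = - \frac{100940453244}{7651}$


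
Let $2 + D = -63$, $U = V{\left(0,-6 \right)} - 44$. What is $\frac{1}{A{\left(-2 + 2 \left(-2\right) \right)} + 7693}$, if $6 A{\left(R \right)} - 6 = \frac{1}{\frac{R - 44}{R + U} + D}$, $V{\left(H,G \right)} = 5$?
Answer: $\frac{1150}{8848097} \approx 0.00012997$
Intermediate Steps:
$U = -39$ ($U = 5 - 44 = -39$)
$D = -65$ ($D = -2 - 63 = -65$)
$A{\left(R \right)} = 1 + \frac{1}{6 \left(-65 + \frac{-44 + R}{-39 + R}\right)}$ ($A{\left(R \right)} = 1 + \frac{1}{6 \left(\frac{R - 44}{R - 39} - 65\right)} = 1 + \frac{1}{6 \left(\frac{-44 + R}{-39 + R} - 65\right)} = 1 + \frac{1}{6 \left(-65 + \frac{-44 + R}{-39 + R}\right)}$)
$\frac{1}{A{\left(-2 + 2 \left(-2\right) \right)} + 7693} = \frac{1}{\frac{-14907 + 383 \left(-2 + 2 \left(-2\right)\right)}{6 \left(-2491 + 64 \left(-2 + 2 \left(-2\right)\right)\right)} + 7693} = \frac{1}{\frac{-14907 + 383 \left(-2 - 4\right)}{6 \left(-2491 + 64 \left(-2 - 4\right)\right)} + 7693} = \frac{1}{\frac{-14907 + 383 \left(-6\right)}{6 \left(-2491 + 64 \left(-6\right)\right)} + 7693} = \frac{1}{\frac{-14907 - 2298}{6 \left(-2491 - 384\right)} + 7693} = \frac{1}{\frac{1}{6} \frac{1}{-2875} \left(-17205\right) + 7693} = \frac{1}{\frac{1}{6} \left(- \frac{1}{2875}\right) \left(-17205\right) + 7693} = \frac{1}{\frac{1147}{1150} + 7693} = \frac{1}{\frac{8848097}{1150}} = \frac{1150}{8848097}$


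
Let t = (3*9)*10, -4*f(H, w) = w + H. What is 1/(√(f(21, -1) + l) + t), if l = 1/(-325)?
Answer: 14625/3949021 - 5*I*√21138/23694126 ≈ 0.0037034 - 3.068e-5*I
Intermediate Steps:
f(H, w) = -H/4 - w/4 (f(H, w) = -(w + H)/4 = -(H + w)/4 = -H/4 - w/4)
l = -1/325 ≈ -0.0030769
t = 270 (t = 27*10 = 270)
1/(√(f(21, -1) + l) + t) = 1/(√((-¼*21 - ¼*(-1)) - 1/325) + 270) = 1/(√((-21/4 + ¼) - 1/325) + 270) = 1/(√(-5 - 1/325) + 270) = 1/(√(-1626/325) + 270) = 1/(I*√21138/65 + 270) = 1/(270 + I*√21138/65)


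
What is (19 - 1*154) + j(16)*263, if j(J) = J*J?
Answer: 67193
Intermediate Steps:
j(J) = J**2
(19 - 1*154) + j(16)*263 = (19 - 1*154) + 16**2*263 = (19 - 154) + 256*263 = -135 + 67328 = 67193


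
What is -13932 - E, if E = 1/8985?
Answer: -125179021/8985 ≈ -13932.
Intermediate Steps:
E = 1/8985 ≈ 0.00011130
-13932 - E = -13932 - 1*1/8985 = -13932 - 1/8985 = -125179021/8985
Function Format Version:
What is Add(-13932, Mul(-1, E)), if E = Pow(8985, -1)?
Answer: Rational(-125179021, 8985) ≈ -13932.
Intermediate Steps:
E = Rational(1, 8985) ≈ 0.00011130
Add(-13932, Mul(-1, E)) = Add(-13932, Mul(-1, Rational(1, 8985))) = Add(-13932, Rational(-1, 8985)) = Rational(-125179021, 8985)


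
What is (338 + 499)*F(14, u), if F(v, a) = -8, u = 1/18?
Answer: -6696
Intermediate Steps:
u = 1/18 ≈ 0.055556
(338 + 499)*F(14, u) = (338 + 499)*(-8) = 837*(-8) = -6696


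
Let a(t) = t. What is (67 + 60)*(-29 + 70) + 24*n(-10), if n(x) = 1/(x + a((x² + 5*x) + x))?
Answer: 26039/5 ≈ 5207.8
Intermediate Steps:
n(x) = 1/(x² + 7*x) (n(x) = 1/(x + ((x² + 5*x) + x)) = 1/(x + (x² + 6*x)) = 1/(x² + 7*x))
(67 + 60)*(-29 + 70) + 24*n(-10) = (67 + 60)*(-29 + 70) + 24*(1/((-10)*(7 - 10))) = 127*41 + 24*(-⅒/(-3)) = 5207 + 24*(-⅒*(-⅓)) = 5207 + 24*(1/30) = 5207 + ⅘ = 26039/5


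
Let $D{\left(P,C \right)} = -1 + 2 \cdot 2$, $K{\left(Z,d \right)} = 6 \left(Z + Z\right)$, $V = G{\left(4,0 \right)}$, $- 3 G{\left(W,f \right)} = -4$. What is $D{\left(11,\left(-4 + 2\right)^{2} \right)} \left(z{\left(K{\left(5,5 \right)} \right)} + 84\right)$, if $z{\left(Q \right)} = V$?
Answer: $256$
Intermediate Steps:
$G{\left(W,f \right)} = \frac{4}{3}$ ($G{\left(W,f \right)} = \left(- \frac{1}{3}\right) \left(-4\right) = \frac{4}{3}$)
$V = \frac{4}{3} \approx 1.3333$
$K{\left(Z,d \right)} = 12 Z$ ($K{\left(Z,d \right)} = 6 \cdot 2 Z = 12 Z$)
$z{\left(Q \right)} = \frac{4}{3}$
$D{\left(P,C \right)} = 3$ ($D{\left(P,C \right)} = -1 + 4 = 3$)
$D{\left(11,\left(-4 + 2\right)^{2} \right)} \left(z{\left(K{\left(5,5 \right)} \right)} + 84\right) = 3 \left(\frac{4}{3} + 84\right) = 3 \cdot \frac{256}{3} = 256$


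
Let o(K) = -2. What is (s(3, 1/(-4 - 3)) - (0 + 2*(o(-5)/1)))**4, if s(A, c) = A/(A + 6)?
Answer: 28561/81 ≈ 352.60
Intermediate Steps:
s(A, c) = A/(6 + A)
(s(3, 1/(-4 - 3)) - (0 + 2*(o(-5)/1)))**4 = (3/(6 + 3) - (0 + 2*(-2/1)))**4 = (3/9 - (0 + 2*(-2*1)))**4 = (3*(1/9) - (0 + 2*(-2)))**4 = (1/3 - (0 - 4))**4 = (1/3 - 1*(-4))**4 = (1/3 + 4)**4 = (13/3)**4 = 28561/81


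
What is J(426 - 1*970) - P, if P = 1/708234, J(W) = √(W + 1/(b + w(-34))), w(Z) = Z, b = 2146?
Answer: -1/708234 + I*√37914591/264 ≈ -1.412e-6 + 23.324*I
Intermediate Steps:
J(W) = √(1/2112 + W) (J(W) = √(W + 1/(2146 - 34)) = √(W + 1/2112) = √(1/2112 + W))
P = 1/708234 ≈ 1.4120e-6
J(426 - 1*970) - P = √(33 + 69696*(426 - 1*970))/264 - 1*1/708234 = √(33 + 69696*(426 - 970))/264 - 1/708234 = √(33 + 69696*(-544))/264 - 1/708234 = √(33 - 37914624)/264 - 1/708234 = √(-37914591)/264 - 1/708234 = (I*√37914591)/264 - 1/708234 = I*√37914591/264 - 1/708234 = -1/708234 + I*√37914591/264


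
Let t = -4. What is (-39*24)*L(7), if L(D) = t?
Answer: 3744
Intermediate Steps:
L(D) = -4
(-39*24)*L(7) = -39*24*(-4) = -936*(-4) = 3744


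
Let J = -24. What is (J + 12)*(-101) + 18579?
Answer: 19791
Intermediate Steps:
(J + 12)*(-101) + 18579 = (-24 + 12)*(-101) + 18579 = -12*(-101) + 18579 = 1212 + 18579 = 19791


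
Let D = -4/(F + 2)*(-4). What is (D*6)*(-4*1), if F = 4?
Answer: -64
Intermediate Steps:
D = 8/3 (D = -4/(4 + 2)*(-4) = -4/6*(-4) = -4*⅙*(-4) = -⅔*(-4) = 8/3 ≈ 2.6667)
(D*6)*(-4*1) = ((8/3)*6)*(-4*1) = 16*(-4) = -64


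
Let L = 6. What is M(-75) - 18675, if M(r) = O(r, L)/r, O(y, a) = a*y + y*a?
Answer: -18663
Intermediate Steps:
O(y, a) = 2*a*y (O(y, a) = a*y + a*y = 2*a*y)
M(r) = 12 (M(r) = (2*6*r)/r = (12*r)/r = 12)
M(-75) - 18675 = 12 - 18675 = -18663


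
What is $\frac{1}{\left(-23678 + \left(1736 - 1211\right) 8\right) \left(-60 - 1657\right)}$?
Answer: $\frac{1}{33443726} \approx 2.9901 \cdot 10^{-8}$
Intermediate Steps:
$\frac{1}{\left(-23678 + \left(1736 - 1211\right) 8\right) \left(-60 - 1657\right)} = \frac{1}{\left(-23678 + 525 \cdot 8\right) \left(-1717\right)} = \frac{1}{\left(-23678 + 4200\right) \left(-1717\right)} = \frac{1}{\left(-19478\right) \left(-1717\right)} = \frac{1}{33443726}$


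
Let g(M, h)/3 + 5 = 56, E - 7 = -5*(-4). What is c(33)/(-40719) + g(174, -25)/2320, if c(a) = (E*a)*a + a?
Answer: -20687171/31489360 ≈ -0.65696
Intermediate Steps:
E = 27 (E = 7 - 5*(-4) = 7 + 20 = 27)
g(M, h) = 153 (g(M, h) = -15 + 3*56 = -15 + 168 = 153)
c(a) = a + 27*a² (c(a) = (27*a)*a + a = 27*a² + a = a + 27*a²)
c(33)/(-40719) + g(174, -25)/2320 = (33*(1 + 27*33))/(-40719) + 153/2320 = (33*(1 + 891))*(-1/40719) + 153*(1/2320) = (33*892)*(-1/40719) + 153/2320 = 29436*(-1/40719) + 153/2320 = -9812/13573 + 153/2320 = -20687171/31489360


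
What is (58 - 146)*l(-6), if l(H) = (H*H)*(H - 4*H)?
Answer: -57024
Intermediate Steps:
l(H) = -3*H**3 (l(H) = H**2*(-3*H) = -3*H**3)
(58 - 146)*l(-6) = (58 - 146)*(-3*(-6)**3) = -(-264)*(-216) = -88*648 = -57024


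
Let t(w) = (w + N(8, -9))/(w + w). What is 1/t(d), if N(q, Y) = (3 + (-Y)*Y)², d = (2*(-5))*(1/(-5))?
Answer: 2/3043 ≈ 0.00065725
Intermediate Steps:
d = 2 (d = -10*(-1)/5 = -10*(-⅕) = 2)
N(q, Y) = (3 - Y²)²
t(w) = (6084 + w)/(2*w) (t(w) = (w + (-3 + (-9)²)²)/(w + w) = (w + (-3 + 81)²)/((2*w)) = (w + 78²)*(1/(2*w)) = (w + 6084)*(1/(2*w)) = (6084 + w)*(1/(2*w)) = (6084 + w)/(2*w))
1/t(d) = 1/((½)*(6084 + 2)/2) = 1/((½)*(½)*6086) = 1/(3043/2) = 2/3043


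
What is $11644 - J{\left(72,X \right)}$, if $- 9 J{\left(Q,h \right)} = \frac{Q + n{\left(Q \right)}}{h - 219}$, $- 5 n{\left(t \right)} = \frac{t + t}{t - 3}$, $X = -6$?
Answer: $\frac{903862756}{77625} \approx 11644.0$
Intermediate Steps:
$n{\left(t \right)} = - \frac{2 t}{5 \left(-3 + t\right)}$ ($n{\left(t \right)} = - \frac{\left(t + t\right) \frac{1}{t - 3}}{5} = - \frac{2 t \frac{1}{-3 + t}}{5} = - \frac{2 t}{5 \left(-3 + t\right)}$)
$J{\left(Q,h \right)} = - \frac{Q - \frac{2 Q}{-15 + 5 Q}}{9 \left(-219 + h\right)}$ ($J{\left(Q,h \right)} = - \frac{\left(Q - \frac{2 Q}{-15 + 5 Q}\right) \frac{1}{h - 219}}{9} = - \frac{\left(Q - \frac{2 Q}{-15 + 5 Q}\right) \frac{1}{-219 + h}}{9} = - \frac{\frac{1}{-219 + h} \left(Q - \frac{2 Q}{-15 + 5 Q}\right)}{9} = - \frac{Q - \frac{2 Q}{-15 + 5 Q}}{9 \left(-219 + h\right)}$)
$11644 - J{\left(72,X \right)} = 11644 - \frac{1}{45} \cdot 72 \frac{1}{-219 - 6} \frac{1}{-3 + 72} \left(17 - 360\right) = 11644 - \frac{1}{45} \cdot 72 \frac{1}{-225} \cdot \frac{1}{69} \left(17 - 360\right) = 11644 - \frac{1}{45} \cdot 72 \left(- \frac{1}{225}\right) \frac{1}{69} \left(-343\right) = 11644 - \frac{2744}{77625} = \frac{903862756}{77625}$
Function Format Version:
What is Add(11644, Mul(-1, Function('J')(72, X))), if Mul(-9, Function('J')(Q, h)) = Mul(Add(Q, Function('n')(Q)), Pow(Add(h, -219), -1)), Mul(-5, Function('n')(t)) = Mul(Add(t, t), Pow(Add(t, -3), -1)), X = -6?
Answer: Rational(903862756, 77625) ≈ 11644.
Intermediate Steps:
Function('n')(t) = Mul(Rational(-2, 5), t, Pow(Add(-3, t), -1)) (Function('n')(t) = Mul(Rational(-1, 5), Mul(Add(t, t), Pow(Add(t, -3), -1))) = Mul(Rational(-1, 5), Mul(Mul(2, t), Pow(Add(-3, t), -1))) = Mul(Rational(-1, 5), Mul(2, t, Pow(Add(-3, t), -1))) = Mul(Rational(-2, 5), t, Pow(Add(-3, t), -1)))
Function('J')(Q, h) = Mul(Rational(-1, 9), Pow(Add(-219, h), -1), Add(Q, Mul(-2, Q, Pow(Add(-15, Mul(5, Q)), -1)))) (Function('J')(Q, h) = Mul(Rational(-1, 9), Mul(Add(Q, Mul(-2, Q, Pow(Add(-15, Mul(5, Q)), -1))), Pow(Add(h, -219), -1))) = Mul(Rational(-1, 9), Mul(Add(Q, Mul(-2, Q, Pow(Add(-15, Mul(5, Q)), -1))), Pow(Add(-219, h), -1))) = Mul(Rational(-1, 9), Mul(Pow(Add(-219, h), -1), Add(Q, Mul(-2, Q, Pow(Add(-15, Mul(5, Q)), -1))))) = Mul(Rational(-1, 9), Pow(Add(-219, h), -1), Add(Q, Mul(-2, Q, Pow(Add(-15, Mul(5, Q)), -1)))))
Add(11644, Mul(-1, Function('J')(72, X))) = Add(11644, Mul(-1, Mul(Rational(1, 45), 72, Pow(Add(-219, -6), -1), Pow(Add(-3, 72), -1), Add(17, Mul(-5, 72))))) = Add(11644, Mul(-1, Mul(Rational(1, 45), 72, Pow(-225, -1), Pow(69, -1), Add(17, -360)))) = Add(11644, Mul(-1, Mul(Rational(1, 45), 72, Rational(-1, 225), Rational(1, 69), -343))) = Add(11644, Mul(-1, Rational(2744, 77625))) = Add(11644, Rational(-2744, 77625)) = Rational(903862756, 77625)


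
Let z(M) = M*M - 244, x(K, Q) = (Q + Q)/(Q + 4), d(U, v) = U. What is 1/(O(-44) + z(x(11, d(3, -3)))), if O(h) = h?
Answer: -49/14076 ≈ -0.0034811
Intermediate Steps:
x(K, Q) = 2*Q/(4 + Q) (x(K, Q) = (2*Q)/(4 + Q) = 2*Q/(4 + Q))
z(M) = -244 + M**2 (z(M) = M**2 - 244 = -244 + M**2)
1/(O(-44) + z(x(11, d(3, -3)))) = 1/(-44 + (-244 + (2*3/(4 + 3))**2)) = 1/(-44 + (-244 + (2*3/7)**2)) = 1/(-44 + (-244 + (2*3*(1/7))**2)) = 1/(-44 + (-244 + (6/7)**2)) = 1/(-44 + (-244 + 36/49)) = 1/(-44 - 11920/49) = 1/(-14076/49) = -49/14076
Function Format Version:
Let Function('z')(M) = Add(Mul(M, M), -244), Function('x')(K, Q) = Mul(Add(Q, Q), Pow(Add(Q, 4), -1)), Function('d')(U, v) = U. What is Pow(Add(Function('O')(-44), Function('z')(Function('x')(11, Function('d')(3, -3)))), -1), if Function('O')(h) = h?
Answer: Rational(-49, 14076) ≈ -0.0034811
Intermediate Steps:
Function('x')(K, Q) = Mul(2, Q, Pow(Add(4, Q), -1)) (Function('x')(K, Q) = Mul(Mul(2, Q), Pow(Add(4, Q), -1)) = Mul(2, Q, Pow(Add(4, Q), -1)))
Function('z')(M) = Add(-244, Pow(M, 2)) (Function('z')(M) = Add(Pow(M, 2), -244) = Add(-244, Pow(M, 2)))
Pow(Add(Function('O')(-44), Function('z')(Function('x')(11, Function('d')(3, -3)))), -1) = Pow(Add(-44, Add(-244, Pow(Mul(2, 3, Pow(Add(4, 3), -1)), 2))), -1) = Pow(Add(-44, Add(-244, Pow(Mul(2, 3, Pow(7, -1)), 2))), -1) = Pow(Add(-44, Add(-244, Pow(Mul(2, 3, Rational(1, 7)), 2))), -1) = Pow(Add(-44, Add(-244, Pow(Rational(6, 7), 2))), -1) = Pow(Add(-44, Add(-244, Rational(36, 49))), -1) = Pow(Add(-44, Rational(-11920, 49)), -1) = Pow(Rational(-14076, 49), -1) = Rational(-49, 14076)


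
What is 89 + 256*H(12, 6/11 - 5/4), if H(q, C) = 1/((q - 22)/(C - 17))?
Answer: 29823/55 ≈ 542.24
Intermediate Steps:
H(q, C) = (-17 + C)/(-22 + q) (H(q, C) = 1/((-22 + q)/(-17 + C)) = (-17 + C)/(-22 + q))
89 + 256*H(12, 6/11 - 5/4) = 89 + 256*((-17 + (6/11 - 5/4))/(-22 + 12)) = 89 + 256*((-17 + (6*(1/11) - 5*¼))/(-10)) = 89 + 256*(-(-17 + (6/11 - 5/4))/10) = 89 + 256*(-(-17 - 31/44)/10) = 89 + 256*(-⅒*(-779/44)) = 89 + 256*(779/440) = 89 + 24928/55 = 29823/55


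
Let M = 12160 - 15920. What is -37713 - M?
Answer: -33953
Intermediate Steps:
M = -3760
-37713 - M = -37713 - 1*(-3760) = -37713 + 3760 = -33953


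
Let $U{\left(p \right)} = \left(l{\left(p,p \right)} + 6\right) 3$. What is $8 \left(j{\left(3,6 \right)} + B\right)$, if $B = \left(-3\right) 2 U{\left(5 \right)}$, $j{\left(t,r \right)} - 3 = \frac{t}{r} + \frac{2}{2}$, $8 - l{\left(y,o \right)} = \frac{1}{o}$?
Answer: $- \frac{9756}{5} \approx -1951.2$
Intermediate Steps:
$l{\left(y,o \right)} = 8 - \frac{1}{o}$
$U{\left(p \right)} = 42 - \frac{3}{p}$ ($U{\left(p \right)} = \left(\left(8 - \frac{1}{p}\right) + 6\right) 3 = \left(14 - \frac{1}{p}\right) 3 = 42 - \frac{3}{p}$)
$j{\left(t,r \right)} = 4 + \frac{t}{r}$ ($j{\left(t,r \right)} = 3 + \left(\frac{t}{r} + \frac{2}{2}\right) = 3 + \left(\frac{t}{r} + 2 \cdot \frac{1}{2}\right) = 3 + \left(\frac{t}{r} + 1\right) = 3 + \left(1 + \frac{t}{r}\right) = 4 + \frac{t}{r}$)
$B = - \frac{1242}{5}$ ($B = \left(-3\right) 2 \left(42 - \frac{3}{5}\right) = - 6 \left(42 - \frac{3}{5}\right) = \left(-6\right) \frac{207}{5} = - \frac{1242}{5} \approx -248.4$)
$8 \left(j{\left(3,6 \right)} + B\right) = 8 \left(\left(4 + \frac{3}{6}\right) - \frac{1242}{5}\right) = 8 \left(\left(4 + 3 \cdot \frac{1}{6}\right) - \frac{1242}{5}\right) = 8 \left(\left(4 + \frac{1}{2}\right) - \frac{1242}{5}\right) = 8 \left(\frac{9}{2} - \frac{1242}{5}\right) = 8 \left(- \frac{2439}{10}\right) = - \frac{9756}{5}$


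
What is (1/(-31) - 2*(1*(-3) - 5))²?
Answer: 245025/961 ≈ 254.97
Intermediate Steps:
(1/(-31) - 2*(1*(-3) - 5))² = (-1/31 - 2*(-3 - 5))² = (-1/31 - 2*(-8))² = (-1/31 + 16)² = (495/31)² = 245025/961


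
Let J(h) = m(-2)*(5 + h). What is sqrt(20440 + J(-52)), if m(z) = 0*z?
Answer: 2*sqrt(5110) ≈ 142.97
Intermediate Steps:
m(z) = 0
J(h) = 0 (J(h) = 0*(5 + h) = 0)
sqrt(20440 + J(-52)) = sqrt(20440 + 0) = sqrt(20440) = 2*sqrt(5110)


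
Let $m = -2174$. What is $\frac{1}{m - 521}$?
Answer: $- \frac{1}{2695} \approx -0.00037106$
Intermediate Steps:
$\frac{1}{m - 521} = \frac{1}{-2174 - 521} = \frac{1}{-2695} = - \frac{1}{2695}$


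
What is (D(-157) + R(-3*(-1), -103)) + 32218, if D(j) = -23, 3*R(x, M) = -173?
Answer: 96412/3 ≈ 32137.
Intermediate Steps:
R(x, M) = -173/3 (R(x, M) = (⅓)*(-173) = -173/3)
(D(-157) + R(-3*(-1), -103)) + 32218 = (-23 - 173/3) + 32218 = -242/3 + 32218 = 96412/3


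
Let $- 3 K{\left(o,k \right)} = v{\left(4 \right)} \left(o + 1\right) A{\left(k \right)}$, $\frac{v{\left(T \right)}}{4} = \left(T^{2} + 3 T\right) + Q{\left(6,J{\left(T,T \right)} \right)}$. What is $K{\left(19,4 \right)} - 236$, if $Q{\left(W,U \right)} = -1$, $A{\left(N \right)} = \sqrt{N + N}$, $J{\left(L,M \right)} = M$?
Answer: $-236 - 1440 \sqrt{2} \approx -2272.5$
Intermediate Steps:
$A{\left(N \right)} = \sqrt{2} \sqrt{N}$ ($A{\left(N \right)} = \sqrt{2 N} = \sqrt{2} \sqrt{N}$)
$v{\left(T \right)} = -4 + 4 T^{2} + 12 T$ ($v{\left(T \right)} = 4 \left(\left(T^{2} + 3 T\right) - 1\right) = 4 \left(-1 + T^{2} + 3 T\right) = -4 + 4 T^{2} + 12 T$)
$K{\left(o,k \right)} = - 36 \sqrt{2} \sqrt{k} \left(1 + o\right)$ ($K{\left(o,k \right)} = - \frac{\left(-4 + 4 \cdot 4^{2} + 12 \cdot 4\right) \left(o + 1\right) \sqrt{2} \sqrt{k}}{3} = - \frac{\left(-4 + 4 \cdot 16 + 48\right) \left(1 + o\right) \sqrt{2} \sqrt{k}}{3} = - \frac{\left(-4 + 64 + 48\right) \sqrt{2} \sqrt{k} \left(1 + o\right)}{3} = - \frac{108 \sqrt{2} \sqrt{k} \left(1 + o\right)}{3} = - 36 \sqrt{2} \sqrt{k} \left(1 + o\right)$)
$K{\left(19,4 \right)} - 236 = 36 \sqrt{2} \sqrt{4} \left(-1 - 19\right) - 236 = 36 \sqrt{2} \cdot 2 \left(-1 - 19\right) - 236 = 36 \sqrt{2} \cdot 2 \left(-20\right) - 236 = - 1440 \sqrt{2} - 236 = -236 - 1440 \sqrt{2}$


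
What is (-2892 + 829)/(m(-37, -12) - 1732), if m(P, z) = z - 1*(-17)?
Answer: 2063/1727 ≈ 1.1946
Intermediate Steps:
m(P, z) = 17 + z (m(P, z) = z + 17 = 17 + z)
(-2892 + 829)/(m(-37, -12) - 1732) = (-2892 + 829)/((17 - 12) - 1732) = -2063/(5 - 1732) = -2063/(-1727) = -2063*(-1/1727) = 2063/1727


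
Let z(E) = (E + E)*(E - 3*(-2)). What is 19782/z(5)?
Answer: 9891/55 ≈ 179.84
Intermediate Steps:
z(E) = 2*E*(6 + E) (z(E) = (2*E)*(E + 6) = (2*E)*(6 + E) = 2*E*(6 + E))
19782/z(5) = 19782/((2*5*(6 + 5))) = 19782/((2*5*11)) = 19782/110 = 19782*(1/110) = 9891/55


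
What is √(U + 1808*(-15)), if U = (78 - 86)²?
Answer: 4*I*√1691 ≈ 164.49*I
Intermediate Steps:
U = 64 (U = (-8)² = 64)
√(U + 1808*(-15)) = √(64 + 1808*(-15)) = √(64 - 27120) = √(-27056) = 4*I*√1691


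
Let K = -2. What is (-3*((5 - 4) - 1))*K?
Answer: 0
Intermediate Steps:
(-3*((5 - 4) - 1))*K = -3*((5 - 4) - 1)*(-2) = -3*(1 - 1)*(-2) = -3*0*(-2) = 0*(-2) = 0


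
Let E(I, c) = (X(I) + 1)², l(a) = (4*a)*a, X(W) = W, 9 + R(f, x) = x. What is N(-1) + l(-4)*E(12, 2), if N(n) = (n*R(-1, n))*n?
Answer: 10806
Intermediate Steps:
R(f, x) = -9 + x
N(n) = n²*(-9 + n) (N(n) = (n*(-9 + n))*n = n²*(-9 + n))
l(a) = 4*a²
E(I, c) = (1 + I)² (E(I, c) = (I + 1)² = (1 + I)²)
N(-1) + l(-4)*E(12, 2) = (-1)²*(-9 - 1) + (4*(-4)²)*(1 + 12)² = 1*(-10) + (4*16)*13² = -10 + 64*169 = -10 + 10816 = 10806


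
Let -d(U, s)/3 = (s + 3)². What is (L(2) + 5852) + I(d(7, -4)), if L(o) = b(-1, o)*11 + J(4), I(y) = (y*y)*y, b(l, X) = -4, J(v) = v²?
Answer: 5797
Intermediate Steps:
d(U, s) = -3*(3 + s)² (d(U, s) = -3*(s + 3)² = -3*(3 + s)²)
I(y) = y³ (I(y) = y²*y = y³)
L(o) = -28 (L(o) = -4*11 + 4² = -44 + 16 = -28)
(L(2) + 5852) + I(d(7, -4)) = (-28 + 5852) + (-3*(3 - 4)²)³ = 5824 + (-3*(-1)²)³ = 5824 + (-3*1)³ = 5824 + (-3)³ = 5824 - 27 = 5797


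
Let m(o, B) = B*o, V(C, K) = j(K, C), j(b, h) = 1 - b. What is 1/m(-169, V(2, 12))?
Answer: 1/1859 ≈ 0.00053792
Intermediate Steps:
V(C, K) = 1 - K
1/m(-169, V(2, 12)) = 1/((1 - 1*12)*(-169)) = 1/((1 - 12)*(-169)) = 1/(-11*(-169)) = 1/1859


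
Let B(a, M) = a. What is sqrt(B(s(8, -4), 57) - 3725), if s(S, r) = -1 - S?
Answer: I*sqrt(3734) ≈ 61.106*I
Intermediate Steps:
sqrt(B(s(8, -4), 57) - 3725) = sqrt((-1 - 1*8) - 3725) = sqrt((-1 - 8) - 3725) = sqrt(-9 - 3725) = sqrt(-3734) = I*sqrt(3734)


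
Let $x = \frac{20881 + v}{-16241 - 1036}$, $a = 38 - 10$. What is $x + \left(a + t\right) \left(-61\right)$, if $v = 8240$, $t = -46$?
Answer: $\frac{6313675}{5759} \approx 1096.3$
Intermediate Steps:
$a = 28$ ($a = 38 - 10 = 28$)
$x = - \frac{9707}{5759}$ ($x = \frac{20881 + 8240}{-16241 - 1036} = \frac{29121}{-17277} = 29121 \left(- \frac{1}{17277}\right) = - \frac{9707}{5759} \approx -1.6855$)
$x + \left(a + t\right) \left(-61\right) = - \frac{9707}{5759} + \left(28 - 46\right) \left(-61\right) = - \frac{9707}{5759} - -1098 = - \frac{9707}{5759} + 1098 = \frac{6313675}{5759}$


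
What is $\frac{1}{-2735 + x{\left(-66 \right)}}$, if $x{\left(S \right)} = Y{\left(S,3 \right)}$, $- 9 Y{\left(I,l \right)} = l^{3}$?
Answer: $- \frac{1}{2738} \approx -0.00036523$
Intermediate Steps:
$Y{\left(I,l \right)} = - \frac{l^{3}}{9}$
$x{\left(S \right)} = -3$ ($x{\left(S \right)} = - \frac{3^{3}}{9} = \left(- \frac{1}{9}\right) 27 = -3$)
$\frac{1}{-2735 + x{\left(-66 \right)}} = \frac{1}{-2735 - 3} = \frac{1}{-2738} = - \frac{1}{2738}$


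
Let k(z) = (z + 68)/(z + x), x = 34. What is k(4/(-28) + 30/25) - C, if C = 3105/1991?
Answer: 1002412/2442957 ≈ 0.41033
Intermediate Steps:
k(z) = (68 + z)/(34 + z) (k(z) = (z + 68)/(z + 34) = (68 + z)/(34 + z))
C = 3105/1991 (C = 3105*(1/1991) = 3105/1991 ≈ 1.5595)
k(4/(-28) + 30/25) - C = (68 + (4/(-28) + 30/25))/(34 + (4/(-28) + 30/25)) - 1*3105/1991 = (68 + (4*(-1/28) + 30*(1/25)))/(34 + (4*(-1/28) + 30*(1/25))) - 3105/1991 = (68 + (-1/7 + 6/5))/(34 + (-1/7 + 6/5)) - 3105/1991 = (68 + 37/35)/(34 + 37/35) - 3105/1991 = (2417/35)/(1227/35) - 3105/1991 = (35/1227)*(2417/35) - 3105/1991 = 2417/1227 - 3105/1991 = 1002412/2442957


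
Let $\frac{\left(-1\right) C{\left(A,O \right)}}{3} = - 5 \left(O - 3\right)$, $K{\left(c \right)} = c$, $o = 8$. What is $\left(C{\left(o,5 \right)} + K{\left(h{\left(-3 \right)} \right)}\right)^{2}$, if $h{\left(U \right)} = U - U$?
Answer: $900$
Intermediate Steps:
$h{\left(U \right)} = 0$
$C{\left(A,O \right)} = -45 + 15 O$ ($C{\left(A,O \right)} = - 3 \left(- 5 \left(O - 3\right)\right) = - 3 \left(- 5 \left(-3 + O\right)\right) = - 3 \left(15 - 5 O\right) = -45 + 15 O$)
$\left(C{\left(o,5 \right)} + K{\left(h{\left(-3 \right)} \right)}\right)^{2} = \left(\left(-45 + 15 \cdot 5\right) + 0\right)^{2} = \left(\left(-45 + 75\right) + 0\right)^{2} = \left(30 + 0\right)^{2} = 30^{2} = 900$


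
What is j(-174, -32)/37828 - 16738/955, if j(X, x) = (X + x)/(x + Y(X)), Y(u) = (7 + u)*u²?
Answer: -1600680537927603/91328110515880 ≈ -17.527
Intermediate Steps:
Y(u) = u²*(7 + u)
j(X, x) = (X + x)/(x + X²*(7 + X))
j(-174, -32)/37828 - 16738/955 = ((-174 - 32)/(-32 + (-174)²*(7 - 174)))/37828 - 16738/955 = (-206/(-32 + 30276*(-167)))*(1/37828) - 16738*1/955 = (-206/(-32 - 5056092))*(1/37828) - 16738/955 = (-206/(-5056124))*(1/37828) - 16738/955 = -1/5056124*(-206)*(1/37828) - 16738/955 = (103/2528062)*(1/37828) - 16738/955 = 103/95631529336 - 16738/955 = -1600680537927603/91328110515880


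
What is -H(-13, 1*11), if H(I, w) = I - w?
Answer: 24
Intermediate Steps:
-H(-13, 1*11) = -(-13 - 11) = -1*(-24) = 24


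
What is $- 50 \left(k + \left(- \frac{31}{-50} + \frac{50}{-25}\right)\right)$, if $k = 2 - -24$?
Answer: $-1231$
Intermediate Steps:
$k = 26$ ($k = 2 + 24 = 26$)
$- 50 \left(k + \left(- \frac{31}{-50} + \frac{50}{-25}\right)\right) = - 50 \left(26 + \left(- \frac{31}{-50} + \frac{50}{-25}\right)\right) = - 50 \left(26 + \left(\left(-31\right) \left(- \frac{1}{50}\right) + 50 \left(- \frac{1}{25}\right)\right)\right) = - 50 \left(26 + \left(\frac{31}{50} - 2\right)\right) = - 50 \left(26 - \frac{69}{50}\right) = \left(-50\right) \frac{1231}{50} = -1231$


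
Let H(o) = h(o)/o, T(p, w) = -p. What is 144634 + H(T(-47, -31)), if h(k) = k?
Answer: 144635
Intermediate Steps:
H(o) = 1 (H(o) = o/o = 1)
144634 + H(T(-47, -31)) = 144634 + 1 = 144635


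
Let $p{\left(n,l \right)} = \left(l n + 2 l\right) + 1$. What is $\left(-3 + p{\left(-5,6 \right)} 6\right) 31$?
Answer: $-3255$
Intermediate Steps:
$p{\left(n,l \right)} = 1 + 2 l + l n$ ($p{\left(n,l \right)} = \left(2 l + l n\right) + 1 = 1 + 2 l + l n$)
$\left(-3 + p{\left(-5,6 \right)} 6\right) 31 = \left(-3 + \left(1 + 2 \cdot 6 + 6 \left(-5\right)\right) 6\right) 31 = \left(-3 + \left(1 + 12 - 30\right) 6\right) 31 = \left(-3 - 102\right) 31 = \left(-105\right) 31 = -3255$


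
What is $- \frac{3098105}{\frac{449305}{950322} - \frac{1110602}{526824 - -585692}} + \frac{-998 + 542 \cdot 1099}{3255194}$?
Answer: $\frac{39199557754249616388465}{6648859554226978} \approx 5.8957 \cdot 10^{6}$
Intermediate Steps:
$- \frac{3098105}{\frac{449305}{950322} - \frac{1110602}{526824 - -585692}} + \frac{-998 + 542 \cdot 1099}{3255194} = - \frac{3098105}{449305 \cdot \frac{1}{950322} - \frac{1110602}{526824 + 585692}} + \left(-998 + 595658\right) \frac{1}{3255194} = - \frac{3098105}{\frac{449305}{950322} - \frac{1110602}{1112516}} + 594660 \cdot \frac{1}{3255194} = - \frac{3098105}{\frac{449305}{950322} - \frac{555301}{556258}} + \frac{17490}{95741} = - \frac{3098105}{- \frac{69446314058}{132156053769}} + \frac{17490}{95741} = \left(-3098105\right) \left(- \frac{132156053769}{69446314058}\right) + \frac{17490}{95741} = \frac{409433330962007745}{69446314058} + \frac{17490}{95741} = \frac{39199557754249616388465}{6648859554226978}$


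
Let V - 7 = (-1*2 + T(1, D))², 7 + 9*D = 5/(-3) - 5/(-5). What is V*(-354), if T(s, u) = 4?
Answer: -3894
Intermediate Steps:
D = -23/27 (D = -7/9 + (5/(-3) - 5/(-5))/9 = -7/9 + (5*(-⅓) - 5*(-⅕))/9 = -7/9 + (-5/3 + 1)/9 = -7/9 + (⅑)*(-⅔) = -7/9 - 2/27 = -23/27 ≈ -0.85185)
V = 11 (V = 7 + (-1*2 + 4)² = 7 + (-2 + 4)² = 7 + 2² = 7 + 4 = 11)
V*(-354) = 11*(-354) = -3894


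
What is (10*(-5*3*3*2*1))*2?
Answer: -1800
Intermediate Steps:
(10*(-5*3*3*2*1))*2 = (10*(-45*2*1))*2 = (10*(-5*18*1))*2 = (10*(-90*1))*2 = (10*(-90))*2 = -900*2 = -1800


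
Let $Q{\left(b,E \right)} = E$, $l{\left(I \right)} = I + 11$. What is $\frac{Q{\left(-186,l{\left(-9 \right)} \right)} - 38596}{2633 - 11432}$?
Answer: $\frac{38594}{8799} \approx 4.3862$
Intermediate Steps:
$l{\left(I \right)} = 11 + I$
$\frac{Q{\left(-186,l{\left(-9 \right)} \right)} - 38596}{2633 - 11432} = \frac{\left(11 - 9\right) - 38596}{2633 - 11432} = \frac{2 - 38596}{-8799} = \left(-38594\right) \left(- \frac{1}{8799}\right) = \frac{38594}{8799}$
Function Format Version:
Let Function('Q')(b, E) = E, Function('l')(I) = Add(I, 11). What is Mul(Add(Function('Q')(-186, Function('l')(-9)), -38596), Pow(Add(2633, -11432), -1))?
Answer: Rational(38594, 8799) ≈ 4.3862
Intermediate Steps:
Function('l')(I) = Add(11, I)
Mul(Add(Function('Q')(-186, Function('l')(-9)), -38596), Pow(Add(2633, -11432), -1)) = Mul(Add(Add(11, -9), -38596), Pow(Add(2633, -11432), -1)) = Mul(Add(2, -38596), Pow(-8799, -1)) = Mul(-38594, Rational(-1, 8799)) = Rational(38594, 8799)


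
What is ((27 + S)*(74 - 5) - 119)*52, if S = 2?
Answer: 97864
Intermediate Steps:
((27 + S)*(74 - 5) - 119)*52 = ((27 + 2)*(74 - 5) - 119)*52 = (29*69 - 119)*52 = (2001 - 119)*52 = 1882*52 = 97864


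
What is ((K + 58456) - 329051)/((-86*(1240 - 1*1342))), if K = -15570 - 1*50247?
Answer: -84103/2193 ≈ -38.351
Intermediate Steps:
K = -65817 (K = -15570 - 50247 = -65817)
((K + 58456) - 329051)/((-86*(1240 - 1*1342))) = ((-65817 + 58456) - 329051)/((-86*(1240 - 1*1342))) = (-7361 - 329051)/((-86*(1240 - 1342))) = -336412/((-86*(-102))) = -336412/((-1*(-8772))) = -336412/8772 = -336412*1/8772 = -84103/2193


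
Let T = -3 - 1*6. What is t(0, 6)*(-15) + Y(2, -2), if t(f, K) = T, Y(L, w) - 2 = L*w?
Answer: 133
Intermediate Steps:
T = -9 (T = -3 - 6 = -9)
Y(L, w) = 2 + L*w
t(f, K) = -9
t(0, 6)*(-15) + Y(2, -2) = -9*(-15) + (2 + 2*(-2)) = 135 + (2 - 4) = 135 - 2 = 133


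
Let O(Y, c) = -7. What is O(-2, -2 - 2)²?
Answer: 49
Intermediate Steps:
O(-2, -2 - 2)² = (-7)² = 49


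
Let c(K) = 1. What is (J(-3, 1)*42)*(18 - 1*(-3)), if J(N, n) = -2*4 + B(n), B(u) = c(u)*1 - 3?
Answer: -8820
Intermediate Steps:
B(u) = -2 (B(u) = 1*1 - 3 = 1 - 3 = -2)
J(N, n) = -10 (J(N, n) = -2*4 - 2 = -8 - 2 = -10)
(J(-3, 1)*42)*(18 - 1*(-3)) = (-10*42)*(18 - 1*(-3)) = -420*(18 + 3) = -420*21 = -8820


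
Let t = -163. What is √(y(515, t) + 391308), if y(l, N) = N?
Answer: √391145 ≈ 625.42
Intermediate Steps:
√(y(515, t) + 391308) = √(-163 + 391308) = √391145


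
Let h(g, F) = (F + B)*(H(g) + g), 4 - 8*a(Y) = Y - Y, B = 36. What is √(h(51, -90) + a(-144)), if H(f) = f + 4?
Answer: I*√22894/2 ≈ 75.654*I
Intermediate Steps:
H(f) = 4 + f
a(Y) = ½ (a(Y) = ½ - (Y - Y)/8 = ½ - ⅛*0 = ½ + 0 = ½)
h(g, F) = (4 + 2*g)*(36 + F) (h(g, F) = (F + 36)*((4 + g) + g) = (36 + F)*(4 + 2*g) = (4 + 2*g)*(36 + F))
√(h(51, -90) + a(-144)) = √((144 + 72*51 - 90*51 - 90*(4 + 51)) + ½) = √((144 + 3672 - 4590 - 90*55) + ½) = √((144 + 3672 - 4590 - 4950) + ½) = √(-5724 + ½) = √(-11447/2) = I*√22894/2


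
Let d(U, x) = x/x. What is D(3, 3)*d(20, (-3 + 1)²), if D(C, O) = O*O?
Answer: 9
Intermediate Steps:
d(U, x) = 1
D(C, O) = O²
D(3, 3)*d(20, (-3 + 1)²) = 3²*1 = 9*1 = 9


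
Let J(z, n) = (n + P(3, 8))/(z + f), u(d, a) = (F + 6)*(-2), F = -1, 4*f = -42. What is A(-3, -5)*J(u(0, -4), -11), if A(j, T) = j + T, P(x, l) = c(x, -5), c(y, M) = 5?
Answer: -96/41 ≈ -2.3415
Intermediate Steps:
f = -21/2 (f = (1/4)*(-42) = -21/2 ≈ -10.500)
P(x, l) = 5
u(d, a) = -10 (u(d, a) = (-1 + 6)*(-2) = 5*(-2) = -10)
J(z, n) = (5 + n)/(-21/2 + z) (J(z, n) = (n + 5)/(z - 21/2) = (5 + n)/(-21/2 + z))
A(j, T) = T + j
A(-3, -5)*J(u(0, -4), -11) = (-5 - 3)*(2*(5 - 11)/(-21 + 2*(-10))) = -16*(-6)/(-21 - 20) = -16*(-6)/(-41) = -16*(-1)*(-6)/41 = -8*12/41 = -96/41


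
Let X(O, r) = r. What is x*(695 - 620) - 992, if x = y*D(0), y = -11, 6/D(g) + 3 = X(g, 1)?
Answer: 1483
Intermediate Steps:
D(g) = -3 (D(g) = 6/(-3 + 1) = 6/(-2) = 6*(-½) = -3)
x = 33 (x = -11*(-3) = 33)
x*(695 - 620) - 992 = 33*(695 - 620) - 992 = 33*75 - 992 = 2475 - 992 = 1483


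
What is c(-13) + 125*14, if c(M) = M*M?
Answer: 1919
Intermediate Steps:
c(M) = M**2
c(-13) + 125*14 = (-13)**2 + 125*14 = 169 + 1750 = 1919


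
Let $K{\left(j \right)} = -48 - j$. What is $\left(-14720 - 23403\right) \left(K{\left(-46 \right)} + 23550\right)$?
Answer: $-897720404$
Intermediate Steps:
$\left(-14720 - 23403\right) \left(K{\left(-46 \right)} + 23550\right) = \left(-14720 - 23403\right) \left(\left(-48 - -46\right) + 23550\right) = - 38123 \left(\left(-48 + 46\right) + 23550\right) = - 38123 \left(-2 + 23550\right) = \left(-38123\right) 23548 = -897720404$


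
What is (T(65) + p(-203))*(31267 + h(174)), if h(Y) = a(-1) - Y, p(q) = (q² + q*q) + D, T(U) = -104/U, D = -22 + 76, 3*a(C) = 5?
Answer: 38465843968/15 ≈ 2.5644e+9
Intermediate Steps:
a(C) = 5/3 (a(C) = (⅓)*5 = 5/3)
D = 54
p(q) = 54 + 2*q² (p(q) = (q² + q*q) + 54 = (q² + q²) + 54 = 2*q² + 54 = 54 + 2*q²)
h(Y) = 5/3 - Y
(T(65) + p(-203))*(31267 + h(174)) = (-104/65 + (54 + 2*(-203)²))*(31267 + (5/3 - 1*174)) = (-104*1/65 + (54 + 2*41209))*(31267 + (5/3 - 174)) = (-8/5 + (54 + 82418))*(31267 - 517/3) = (-8/5 + 82472)*(93284/3) = (412352/5)*(93284/3) = 38465843968/15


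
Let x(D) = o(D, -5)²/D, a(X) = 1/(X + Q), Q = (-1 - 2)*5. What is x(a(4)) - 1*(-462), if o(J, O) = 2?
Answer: 418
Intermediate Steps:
Q = -15 (Q = -3*5 = -15)
a(X) = 1/(-15 + X) (a(X) = 1/(X - 15) = 1/(-15 + X))
x(D) = 4/D (x(D) = 2²/D = 4/D)
x(a(4)) - 1*(-462) = 4/(1/(-15 + 4)) - 1*(-462) = 4/(1/(-11)) + 462 = 4/(-1/11) + 462 = 4*(-11) + 462 = -44 + 462 = 418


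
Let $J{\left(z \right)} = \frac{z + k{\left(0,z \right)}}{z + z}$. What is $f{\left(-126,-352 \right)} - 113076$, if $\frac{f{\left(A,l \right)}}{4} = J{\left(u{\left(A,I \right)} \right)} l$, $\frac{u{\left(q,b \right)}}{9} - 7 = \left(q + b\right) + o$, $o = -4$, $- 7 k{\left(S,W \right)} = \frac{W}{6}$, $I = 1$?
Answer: $- \frac{2389028}{21} \approx -1.1376 \cdot 10^{5}$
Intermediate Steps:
$k{\left(S,W \right)} = - \frac{W}{42}$ ($k{\left(S,W \right)} = - \frac{W \frac{1}{6}}{7} = - \frac{\frac{1}{6} W}{7} = - \frac{W}{42}$)
$u{\left(q,b \right)} = 27 + 9 b + 9 q$ ($u{\left(q,b \right)} = 63 + 9 \left(\left(q + b\right) - 4\right) = 63 + 9 \left(\left(b + q\right) - 4\right) = 63 + 9 \left(-4 + b + q\right) = 63 + \left(-36 + 9 b + 9 q\right) = 27 + 9 b + 9 q$)
$J{\left(z \right)} = \frac{41}{84}$ ($J{\left(z \right)} = \frac{z - \frac{z}{42}}{z + z} = \frac{\frac{41}{42} z}{2 z} = \frac{41 z}{42} \frac{1}{2 z} = \frac{41}{84}$)
$f{\left(A,l \right)} = \frac{41 l}{21}$ ($f{\left(A,l \right)} = 4 \frac{41 l}{84} = \frac{41 l}{21}$)
$f{\left(-126,-352 \right)} - 113076 = \frac{41}{21} \left(-352\right) - 113076 = - \frac{14432}{21} - 113076 = - \frac{2389028}{21}$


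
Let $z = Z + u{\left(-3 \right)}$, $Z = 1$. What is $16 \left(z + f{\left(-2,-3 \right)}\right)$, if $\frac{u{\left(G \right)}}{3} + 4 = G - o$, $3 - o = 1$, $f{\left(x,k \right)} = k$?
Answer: $-464$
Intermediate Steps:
$o = 2$ ($o = 3 - 1 = 2$)
$u{\left(G \right)} = -18 + 3 G$ ($u{\left(G \right)} = -12 + 3 \left(G - 2\right) = -12 + 3 \left(-2 + G\right) = -12 + \left(-6 + 3 G\right) = -18 + 3 G$)
$z = -26$ ($z = 1 + \left(-18 + 3 \left(-3\right)\right) = 1 - 27 = -26$)
$16 \left(z + f{\left(-2,-3 \right)}\right) = 16 \left(-26 - 3\right) = 16 \left(-29\right) = -464$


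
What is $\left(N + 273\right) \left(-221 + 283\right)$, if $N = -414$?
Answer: $-8742$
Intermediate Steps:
$\left(N + 273\right) \left(-221 + 283\right) = \left(-414 + 273\right) \left(-221 + 283\right) = \left(-141\right) 62 = -8742$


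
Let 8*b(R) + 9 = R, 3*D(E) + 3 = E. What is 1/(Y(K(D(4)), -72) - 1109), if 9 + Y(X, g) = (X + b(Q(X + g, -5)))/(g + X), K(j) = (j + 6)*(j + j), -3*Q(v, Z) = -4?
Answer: -976/1091215 ≈ -0.00089442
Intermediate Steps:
Q(v, Z) = 4/3 (Q(v, Z) = -⅓*(-4) = 4/3)
D(E) = -1 + E/3
b(R) = -9/8 + R/8
K(j) = 2*j*(6 + j) (K(j) = (6 + j)*(2*j) = 2*j*(6 + j))
Y(X, g) = -9 + (-23/24 + X)/(X + g) (Y(X, g) = -9 + (X + (-9/8 + (⅛)*(4/3)))/(g + X) = -9 + (X + (-9/8 + ⅙))/(X + g) = -9 + (X - 23/24)/(X + g) = -9 + (-23/24 + X)/(X + g))
1/(Y(K(D(4)), -72) - 1109) = 1/((-23/24 - 9*(-72) - 16*(-1 + (⅓)*4)*(6 + (-1 + (⅓)*4)))/(2*(-1 + (⅓)*4)*(6 + (-1 + (⅓)*4)) - 72) - 1109) = 1/((-23/24 + 648 - 16*(-1 + 4/3)*(6 + (-1 + 4/3)))/(2*(-1 + 4/3)*(6 + (-1 + 4/3)) - 72) - 1109) = 1/((-23/24 + 648 - 16*(6 + ⅓)/3)/(2*(⅓)*(6 + ⅓) - 72) - 1109) = 1/((-23/24 + 648 - 16*19/(3*3))/(2*(⅓)*(19/3) - 72) - 1109) = 1/((-23/24 + 648 - 8*38/9)/(38/9 - 72) - 1109) = 1/((-23/24 + 648 - 304/9)/(-610/9) - 1109) = 1/(-9/610*44155/72 - 1109) = 1/(-8831/976 - 1109) = 1/(-1091215/976) = -976/1091215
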